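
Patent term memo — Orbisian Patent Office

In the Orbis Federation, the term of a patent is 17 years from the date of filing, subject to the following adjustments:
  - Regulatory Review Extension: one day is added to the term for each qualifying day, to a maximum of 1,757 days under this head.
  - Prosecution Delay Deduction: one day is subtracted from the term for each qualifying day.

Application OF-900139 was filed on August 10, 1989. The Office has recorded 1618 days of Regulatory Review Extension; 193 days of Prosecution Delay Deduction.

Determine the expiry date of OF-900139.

2010-07-05

Base term: filing date + 17 years → 10 August 2006.
Regulatory Review Extension: 1618 days (within the 1757-day cap) → +1618 days → 14 January 2011.
Prosecution Delay Deduction: −193 days → 5 July 2010.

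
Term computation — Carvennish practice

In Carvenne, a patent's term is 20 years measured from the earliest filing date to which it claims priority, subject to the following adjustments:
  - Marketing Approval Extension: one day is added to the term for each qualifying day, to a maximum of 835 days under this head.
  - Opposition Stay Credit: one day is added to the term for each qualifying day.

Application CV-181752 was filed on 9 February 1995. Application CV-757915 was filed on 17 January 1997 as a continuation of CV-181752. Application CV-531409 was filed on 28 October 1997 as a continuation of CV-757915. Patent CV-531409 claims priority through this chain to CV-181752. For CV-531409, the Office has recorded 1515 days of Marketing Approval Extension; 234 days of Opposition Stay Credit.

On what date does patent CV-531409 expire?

Earliest priority filing: 9 February 1995.
Base term: 9 February 1995 + 20 years → 9 February 2015.
Marketing Approval Extension: 1515 days claimed exceeds the 835-day cap, so +835 days → 24 May 2017.
Opposition Stay Credit: +234 days → 13 January 2018.

2018-01-13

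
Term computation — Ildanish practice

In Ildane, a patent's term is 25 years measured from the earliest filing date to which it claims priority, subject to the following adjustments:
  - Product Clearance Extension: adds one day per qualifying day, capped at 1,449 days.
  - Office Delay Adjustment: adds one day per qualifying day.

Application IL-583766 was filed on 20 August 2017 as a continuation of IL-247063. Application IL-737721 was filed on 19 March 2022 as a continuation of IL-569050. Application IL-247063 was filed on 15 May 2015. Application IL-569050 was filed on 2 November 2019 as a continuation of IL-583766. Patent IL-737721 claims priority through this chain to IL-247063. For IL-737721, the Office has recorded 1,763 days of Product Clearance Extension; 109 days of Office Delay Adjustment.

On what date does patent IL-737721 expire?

August 20, 2044

Earliest priority filing: 15 May 2015.
Base term: 15 May 2015 + 25 years → 15 May 2040.
Product Clearance Extension: 1763 days claimed exceeds the 1449-day cap, so +1449 days → 3 May 2044.
Office Delay Adjustment: +109 days → 20 August 2044.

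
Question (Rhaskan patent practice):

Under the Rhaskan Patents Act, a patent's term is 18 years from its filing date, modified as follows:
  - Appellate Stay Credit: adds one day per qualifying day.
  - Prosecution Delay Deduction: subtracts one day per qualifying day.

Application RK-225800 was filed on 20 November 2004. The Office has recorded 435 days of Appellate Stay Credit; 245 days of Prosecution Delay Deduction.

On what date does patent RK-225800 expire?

Base term: filing date + 18 years → 20 November 2022.
Appellate Stay Credit: +435 days → 29 January 2024.
Prosecution Delay Deduction: −245 days → 29 May 2023.

2023-05-29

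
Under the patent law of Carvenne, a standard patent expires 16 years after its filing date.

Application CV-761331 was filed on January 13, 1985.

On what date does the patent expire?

2001-01-13

Filing date + 16 years → 13 January 2001.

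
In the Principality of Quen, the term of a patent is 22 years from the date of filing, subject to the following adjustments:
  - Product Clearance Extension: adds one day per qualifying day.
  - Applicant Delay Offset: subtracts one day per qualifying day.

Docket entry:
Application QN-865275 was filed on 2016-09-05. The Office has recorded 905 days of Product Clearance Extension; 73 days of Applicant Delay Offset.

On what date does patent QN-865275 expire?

December 15, 2040

Base term: filing date + 22 years → 5 September 2038.
Product Clearance Extension: +905 days → 26 February 2041.
Applicant Delay Offset: −73 days → 15 December 2040.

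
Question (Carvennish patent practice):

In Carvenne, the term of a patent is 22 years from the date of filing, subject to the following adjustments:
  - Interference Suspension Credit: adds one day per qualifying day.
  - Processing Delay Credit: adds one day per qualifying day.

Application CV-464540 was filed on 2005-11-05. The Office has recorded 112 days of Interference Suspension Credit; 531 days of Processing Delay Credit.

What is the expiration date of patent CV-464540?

August 9, 2029

Base term: filing date + 22 years → 5 November 2027.
Interference Suspension Credit: +112 days → 25 February 2028.
Processing Delay Credit: +531 days → 9 August 2029.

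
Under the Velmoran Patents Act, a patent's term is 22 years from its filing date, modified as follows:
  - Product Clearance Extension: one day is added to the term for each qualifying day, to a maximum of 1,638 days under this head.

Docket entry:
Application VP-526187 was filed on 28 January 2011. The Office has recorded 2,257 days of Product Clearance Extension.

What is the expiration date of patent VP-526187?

Base term: filing date + 22 years → 28 January 2033.
Product Clearance Extension: 2257 days claimed exceeds the 1638-day cap, so +1638 days → 24 July 2037.

2037-07-24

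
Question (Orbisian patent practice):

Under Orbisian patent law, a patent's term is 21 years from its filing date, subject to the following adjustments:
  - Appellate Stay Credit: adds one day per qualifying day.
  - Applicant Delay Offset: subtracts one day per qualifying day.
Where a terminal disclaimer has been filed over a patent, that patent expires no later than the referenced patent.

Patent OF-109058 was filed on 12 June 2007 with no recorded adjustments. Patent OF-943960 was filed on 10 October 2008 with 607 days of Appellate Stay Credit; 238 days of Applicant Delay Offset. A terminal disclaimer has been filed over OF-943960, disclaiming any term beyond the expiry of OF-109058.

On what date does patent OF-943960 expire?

June 12, 2028

Natural term of OF-943960:
  Base: filing + 21 years → 10 October 2029.
  Appellate Stay Credit: +607 days → 9 June 2031.
  Applicant Delay Offset: −238 days → 14 October 2030.
Expiry of referenced patent OF-109058:
  Base: filing + 21 years → 12 June 2028.
Terminal disclaimer: OF-943960 expires on the earlier of 14 October 2030 and 12 June 2028.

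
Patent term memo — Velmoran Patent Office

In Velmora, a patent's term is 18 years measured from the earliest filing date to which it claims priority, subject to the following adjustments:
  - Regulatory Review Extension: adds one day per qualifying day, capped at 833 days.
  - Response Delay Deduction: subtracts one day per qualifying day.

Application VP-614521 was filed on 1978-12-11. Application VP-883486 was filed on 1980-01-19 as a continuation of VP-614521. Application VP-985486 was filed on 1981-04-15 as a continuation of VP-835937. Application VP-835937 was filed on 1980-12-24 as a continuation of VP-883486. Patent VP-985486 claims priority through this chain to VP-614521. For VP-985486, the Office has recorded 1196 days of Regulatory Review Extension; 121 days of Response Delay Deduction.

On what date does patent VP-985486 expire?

Earliest priority filing: 11 December 1978.
Base term: 11 December 1978 + 18 years → 11 December 1996.
Regulatory Review Extension: 1196 days claimed exceeds the 833-day cap, so +833 days → 24 March 1999.
Response Delay Deduction: −121 days → 23 November 1998.

1998-11-23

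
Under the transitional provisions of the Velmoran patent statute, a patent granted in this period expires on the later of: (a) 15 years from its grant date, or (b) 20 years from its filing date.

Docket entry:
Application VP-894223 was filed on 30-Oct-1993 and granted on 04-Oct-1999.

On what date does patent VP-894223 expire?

(a) grant + 15 years → 4 October 2014.
(b) filing + 20 years → 30 October 2013.
Later of the two: 4 October 2014.

2014-10-04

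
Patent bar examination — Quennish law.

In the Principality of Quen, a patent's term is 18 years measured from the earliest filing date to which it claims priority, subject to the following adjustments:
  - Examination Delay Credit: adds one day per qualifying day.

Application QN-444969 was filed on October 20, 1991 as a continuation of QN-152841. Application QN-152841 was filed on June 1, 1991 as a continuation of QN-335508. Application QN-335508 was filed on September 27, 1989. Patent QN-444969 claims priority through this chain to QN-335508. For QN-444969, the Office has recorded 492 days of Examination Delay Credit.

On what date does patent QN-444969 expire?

2009-01-31

Earliest priority filing: 27 September 1989.
Base term: 27 September 1989 + 18 years → 27 September 2007.
Examination Delay Credit: +492 days → 31 January 2009.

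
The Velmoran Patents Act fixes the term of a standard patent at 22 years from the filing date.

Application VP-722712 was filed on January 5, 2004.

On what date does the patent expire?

January 5, 2026

Filing date + 22 years → 5 January 2026.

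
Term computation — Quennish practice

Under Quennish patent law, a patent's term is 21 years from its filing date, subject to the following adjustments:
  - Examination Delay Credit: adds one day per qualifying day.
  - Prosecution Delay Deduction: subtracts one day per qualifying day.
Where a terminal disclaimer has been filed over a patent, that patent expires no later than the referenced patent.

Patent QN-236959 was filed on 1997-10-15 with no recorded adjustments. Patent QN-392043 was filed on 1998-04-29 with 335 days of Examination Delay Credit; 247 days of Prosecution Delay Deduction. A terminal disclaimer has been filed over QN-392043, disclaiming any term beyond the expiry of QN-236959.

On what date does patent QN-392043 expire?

2018-10-15

Natural term of QN-392043:
  Base: filing + 21 years → 29 April 2019.
  Examination Delay Credit: +335 days → 29 March 2020.
  Prosecution Delay Deduction: −247 days → 26 July 2019.
Expiry of referenced patent QN-236959:
  Base: filing + 21 years → 15 October 2018.
Terminal disclaimer: QN-392043 expires on the earlier of 26 July 2019 and 15 October 2018.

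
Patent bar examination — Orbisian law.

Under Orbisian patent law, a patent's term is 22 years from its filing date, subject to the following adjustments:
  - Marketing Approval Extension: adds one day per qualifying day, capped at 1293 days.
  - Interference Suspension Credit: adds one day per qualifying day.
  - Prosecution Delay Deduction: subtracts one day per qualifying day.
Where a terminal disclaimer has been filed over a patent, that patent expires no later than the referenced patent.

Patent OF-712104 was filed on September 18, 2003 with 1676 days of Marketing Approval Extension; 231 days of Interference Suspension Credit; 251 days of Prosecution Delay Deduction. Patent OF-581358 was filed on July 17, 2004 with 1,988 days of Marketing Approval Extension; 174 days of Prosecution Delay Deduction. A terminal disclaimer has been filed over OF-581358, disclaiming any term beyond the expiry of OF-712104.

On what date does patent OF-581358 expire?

March 14, 2029

Natural term of OF-581358:
  Base: filing + 22 years → 17 July 2026.
  Marketing Approval Extension: 1988 days claimed exceeds the 1293-day cap, so +1293 days → 30 January 2030.
  Prosecution Delay Deduction: −174 days → 9 August 2029.
Expiry of referenced patent OF-712104:
  Base: filing + 22 years → 18 September 2025.
  Marketing Approval Extension: 1676 days claimed exceeds the 1293-day cap, so +1293 days → 3 April 2029.
  Interference Suspension Credit: +231 days → 20 November 2029.
  Prosecution Delay Deduction: −251 days → 14 March 2029.
Terminal disclaimer: OF-581358 expires on the earlier of 9 August 2029 and 14 March 2029.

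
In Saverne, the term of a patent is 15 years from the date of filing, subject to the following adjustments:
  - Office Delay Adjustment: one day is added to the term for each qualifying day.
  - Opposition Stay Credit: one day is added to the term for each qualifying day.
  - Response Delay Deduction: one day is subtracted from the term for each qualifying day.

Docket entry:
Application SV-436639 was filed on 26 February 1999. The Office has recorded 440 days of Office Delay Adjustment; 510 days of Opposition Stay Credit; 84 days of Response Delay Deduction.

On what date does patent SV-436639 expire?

Base term: filing date + 15 years → 26 February 2014.
Office Delay Adjustment: +440 days → 12 May 2015.
Opposition Stay Credit: +510 days → 3 October 2016.
Response Delay Deduction: −84 days → 11 July 2016.

2016-07-11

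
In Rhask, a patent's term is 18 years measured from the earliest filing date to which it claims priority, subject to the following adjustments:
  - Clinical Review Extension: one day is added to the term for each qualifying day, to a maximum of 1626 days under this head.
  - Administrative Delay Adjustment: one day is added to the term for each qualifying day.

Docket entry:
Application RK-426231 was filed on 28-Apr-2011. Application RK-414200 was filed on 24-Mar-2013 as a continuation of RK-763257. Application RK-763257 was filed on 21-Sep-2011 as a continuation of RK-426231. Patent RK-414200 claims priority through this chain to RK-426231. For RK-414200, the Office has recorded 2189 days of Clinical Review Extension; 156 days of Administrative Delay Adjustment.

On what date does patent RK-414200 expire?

Earliest priority filing: 28 April 2011.
Base term: 28 April 2011 + 18 years → 28 April 2029.
Clinical Review Extension: 2189 days claimed exceeds the 1626-day cap, so +1626 days → 10 October 2033.
Administrative Delay Adjustment: +156 days → 15 March 2034.

March 15, 2034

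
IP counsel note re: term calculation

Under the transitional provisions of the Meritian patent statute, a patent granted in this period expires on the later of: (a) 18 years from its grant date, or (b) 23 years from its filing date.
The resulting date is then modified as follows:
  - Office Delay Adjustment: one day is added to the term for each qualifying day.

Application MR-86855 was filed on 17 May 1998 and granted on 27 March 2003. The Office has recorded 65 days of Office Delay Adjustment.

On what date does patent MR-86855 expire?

2021-07-21

(a) grant + 18 years → 27 March 2021.
(b) filing + 23 years → 17 May 2021.
Later of the two: 17 May 2021.
Office Delay Adjustment: +65 days → 21 July 2021.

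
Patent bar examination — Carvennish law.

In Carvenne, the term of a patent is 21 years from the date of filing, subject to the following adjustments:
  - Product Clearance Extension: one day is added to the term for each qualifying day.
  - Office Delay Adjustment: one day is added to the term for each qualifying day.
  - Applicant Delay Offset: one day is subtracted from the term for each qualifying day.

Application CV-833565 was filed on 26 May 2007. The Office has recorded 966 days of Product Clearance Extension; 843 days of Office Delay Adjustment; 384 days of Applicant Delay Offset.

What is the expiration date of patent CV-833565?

Base term: filing date + 21 years → 26 May 2028.
Product Clearance Extension: +966 days → 17 January 2031.
Office Delay Adjustment: +843 days → 9 May 2033.
Applicant Delay Offset: −384 days → 20 April 2032.

April 20, 2032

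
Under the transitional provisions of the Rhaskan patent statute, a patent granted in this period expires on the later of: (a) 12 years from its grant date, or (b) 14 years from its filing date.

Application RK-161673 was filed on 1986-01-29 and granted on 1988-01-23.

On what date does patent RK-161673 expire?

(a) grant + 12 years → 23 January 2000.
(b) filing + 14 years → 29 January 2000.
Later of the two: 29 January 2000.

January 29, 2000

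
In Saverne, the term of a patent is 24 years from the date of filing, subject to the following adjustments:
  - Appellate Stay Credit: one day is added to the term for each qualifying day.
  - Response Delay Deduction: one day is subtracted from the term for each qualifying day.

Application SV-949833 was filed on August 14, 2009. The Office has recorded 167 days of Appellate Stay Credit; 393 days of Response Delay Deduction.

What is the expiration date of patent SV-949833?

Base term: filing date + 24 years → 14 August 2033.
Appellate Stay Credit: +167 days → 28 January 2034.
Response Delay Deduction: −393 days → 31 December 2032.

2032-12-31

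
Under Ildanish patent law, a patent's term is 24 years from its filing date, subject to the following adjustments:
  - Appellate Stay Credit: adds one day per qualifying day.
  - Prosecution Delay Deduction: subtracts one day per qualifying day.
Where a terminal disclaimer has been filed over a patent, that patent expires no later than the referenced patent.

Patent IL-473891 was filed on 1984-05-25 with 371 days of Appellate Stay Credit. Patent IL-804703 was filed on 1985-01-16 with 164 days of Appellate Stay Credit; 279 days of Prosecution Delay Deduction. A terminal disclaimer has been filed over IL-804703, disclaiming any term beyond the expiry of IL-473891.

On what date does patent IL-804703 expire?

September 23, 2008

Natural term of IL-804703:
  Base: filing + 24 years → 16 January 2009.
  Appellate Stay Credit: +164 days → 29 June 2009.
  Prosecution Delay Deduction: −279 days → 23 September 2008.
Expiry of referenced patent IL-473891:
  Base: filing + 24 years → 25 May 2008.
  Appellate Stay Credit: +371 days → 31 May 2009.
Terminal disclaimer: IL-804703 expires on the earlier of 23 September 2008 and 31 May 2009.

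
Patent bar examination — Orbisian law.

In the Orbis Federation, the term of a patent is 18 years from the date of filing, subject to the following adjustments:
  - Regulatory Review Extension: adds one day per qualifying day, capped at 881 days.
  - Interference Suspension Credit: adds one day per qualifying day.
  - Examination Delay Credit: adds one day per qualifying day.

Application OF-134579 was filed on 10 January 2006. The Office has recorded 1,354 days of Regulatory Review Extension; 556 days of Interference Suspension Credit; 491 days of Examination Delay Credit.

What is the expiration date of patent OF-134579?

2029-04-21

Base term: filing date + 18 years → 10 January 2024.
Regulatory Review Extension: 1354 days claimed exceeds the 881-day cap, so +881 days → 9 June 2026.
Interference Suspension Credit: +556 days → 17 December 2027.
Examination Delay Credit: +491 days → 21 April 2029.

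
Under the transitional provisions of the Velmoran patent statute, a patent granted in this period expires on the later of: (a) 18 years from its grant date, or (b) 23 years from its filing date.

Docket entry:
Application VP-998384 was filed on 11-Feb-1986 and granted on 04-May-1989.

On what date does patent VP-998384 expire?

2009-02-11

(a) grant + 18 years → 4 May 2007.
(b) filing + 23 years → 11 February 2009.
Later of the two: 11 February 2009.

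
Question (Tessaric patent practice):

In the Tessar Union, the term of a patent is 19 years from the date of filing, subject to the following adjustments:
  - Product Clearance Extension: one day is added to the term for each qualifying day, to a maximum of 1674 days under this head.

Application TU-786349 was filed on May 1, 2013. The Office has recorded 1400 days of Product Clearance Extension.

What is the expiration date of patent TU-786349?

Base term: filing date + 19 years → 1 May 2032.
Product Clearance Extension: 1400 days (within the 1674-day cap) → +1400 days → 1 March 2036.

2036-03-01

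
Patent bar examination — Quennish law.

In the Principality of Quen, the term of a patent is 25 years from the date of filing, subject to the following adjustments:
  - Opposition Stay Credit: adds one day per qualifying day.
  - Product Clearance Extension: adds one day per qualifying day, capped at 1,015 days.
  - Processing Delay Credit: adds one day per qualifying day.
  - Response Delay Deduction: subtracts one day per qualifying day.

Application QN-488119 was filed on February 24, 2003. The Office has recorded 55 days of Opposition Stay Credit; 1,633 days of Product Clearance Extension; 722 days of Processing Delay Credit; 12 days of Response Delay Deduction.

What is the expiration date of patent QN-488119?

Base term: filing date + 25 years → 24 February 2028.
Opposition Stay Credit: +55 days → 19 April 2028.
Product Clearance Extension: 1633 days claimed exceeds the 1015-day cap, so +1015 days → 29 January 2031.
Processing Delay Credit: +722 days → 20 January 2033.
Response Delay Deduction: −12 days → 8 January 2033.

2033-01-08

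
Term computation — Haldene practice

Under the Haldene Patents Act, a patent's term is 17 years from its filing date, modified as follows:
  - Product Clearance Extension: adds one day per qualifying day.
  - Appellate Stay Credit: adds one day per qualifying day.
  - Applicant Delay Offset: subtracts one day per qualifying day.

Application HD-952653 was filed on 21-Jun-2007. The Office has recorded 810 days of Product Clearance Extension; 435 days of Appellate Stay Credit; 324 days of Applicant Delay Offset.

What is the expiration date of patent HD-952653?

2026-12-29

Base term: filing date + 17 years → 21 June 2024.
Product Clearance Extension: +810 days → 9 September 2026.
Appellate Stay Credit: +435 days → 18 November 2027.
Applicant Delay Offset: −324 days → 29 December 2026.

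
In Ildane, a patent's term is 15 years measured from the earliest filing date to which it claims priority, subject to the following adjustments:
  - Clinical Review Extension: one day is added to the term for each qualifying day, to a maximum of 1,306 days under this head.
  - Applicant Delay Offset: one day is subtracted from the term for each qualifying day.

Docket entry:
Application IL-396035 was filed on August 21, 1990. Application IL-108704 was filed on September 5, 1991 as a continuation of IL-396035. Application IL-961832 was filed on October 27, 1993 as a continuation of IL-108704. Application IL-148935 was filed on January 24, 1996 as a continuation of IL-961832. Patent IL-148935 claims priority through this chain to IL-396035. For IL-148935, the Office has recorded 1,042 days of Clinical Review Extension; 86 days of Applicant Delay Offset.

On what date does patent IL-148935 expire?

April 3, 2008

Earliest priority filing: 21 August 1990.
Base term: 21 August 1990 + 15 years → 21 August 2005.
Clinical Review Extension: 1042 days (within the 1306-day cap) → +1042 days → 28 June 2008.
Applicant Delay Offset: −86 days → 3 April 2008.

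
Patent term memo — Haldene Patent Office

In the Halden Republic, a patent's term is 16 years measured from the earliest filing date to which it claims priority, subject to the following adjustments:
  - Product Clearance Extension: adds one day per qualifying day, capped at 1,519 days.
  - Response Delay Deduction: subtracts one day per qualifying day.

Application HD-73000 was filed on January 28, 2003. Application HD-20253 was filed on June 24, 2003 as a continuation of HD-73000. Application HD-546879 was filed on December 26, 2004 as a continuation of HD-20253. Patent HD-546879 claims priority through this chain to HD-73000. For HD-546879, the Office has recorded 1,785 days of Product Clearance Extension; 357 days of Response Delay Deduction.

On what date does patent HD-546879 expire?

2022-04-04

Earliest priority filing: 28 January 2003.
Base term: 28 January 2003 + 16 years → 28 January 2019.
Product Clearance Extension: 1785 days claimed exceeds the 1519-day cap, so +1519 days → 27 March 2023.
Response Delay Deduction: −357 days → 4 April 2022.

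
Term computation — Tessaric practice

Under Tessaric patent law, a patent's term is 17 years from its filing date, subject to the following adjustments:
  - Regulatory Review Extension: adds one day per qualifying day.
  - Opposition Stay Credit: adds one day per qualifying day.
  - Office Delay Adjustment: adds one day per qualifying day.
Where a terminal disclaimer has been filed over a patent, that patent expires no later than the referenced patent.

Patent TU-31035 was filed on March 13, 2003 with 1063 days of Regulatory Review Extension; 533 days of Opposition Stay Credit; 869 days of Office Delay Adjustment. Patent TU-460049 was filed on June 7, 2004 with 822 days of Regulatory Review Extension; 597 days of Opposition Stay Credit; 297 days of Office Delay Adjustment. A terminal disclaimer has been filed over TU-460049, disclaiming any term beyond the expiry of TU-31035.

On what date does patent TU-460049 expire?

Natural term of TU-460049:
  Base: filing + 17 years → 7 June 2021.
  Regulatory Review Extension: +822 days → 7 September 2023.
  Opposition Stay Credit: +597 days → 26 April 2025.
  Office Delay Adjustment: +297 days → 17 February 2026.
Expiry of referenced patent TU-31035:
  Base: filing + 17 years → 13 March 2020.
  Regulatory Review Extension: +1063 days → 9 February 2023.
  Opposition Stay Credit: +533 days → 26 July 2024.
  Office Delay Adjustment: +869 days → 12 December 2026.
Terminal disclaimer: TU-460049 expires on the earlier of 17 February 2026 and 12 December 2026.

February 17, 2026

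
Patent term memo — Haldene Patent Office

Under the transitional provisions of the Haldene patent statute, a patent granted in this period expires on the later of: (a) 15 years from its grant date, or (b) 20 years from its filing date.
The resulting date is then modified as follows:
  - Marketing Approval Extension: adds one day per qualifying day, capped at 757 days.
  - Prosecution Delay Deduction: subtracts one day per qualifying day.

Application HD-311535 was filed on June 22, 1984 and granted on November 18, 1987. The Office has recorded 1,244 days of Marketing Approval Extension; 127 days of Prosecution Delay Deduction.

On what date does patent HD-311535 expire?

March 14, 2006

(a) grant + 15 years → 18 November 2002.
(b) filing + 20 years → 22 June 2004.
Later of the two: 22 June 2004.
Marketing Approval Extension: 1244 days claimed exceeds the 757-day cap, so +757 days → 19 July 2006.
Prosecution Delay Deduction: −127 days → 14 March 2006.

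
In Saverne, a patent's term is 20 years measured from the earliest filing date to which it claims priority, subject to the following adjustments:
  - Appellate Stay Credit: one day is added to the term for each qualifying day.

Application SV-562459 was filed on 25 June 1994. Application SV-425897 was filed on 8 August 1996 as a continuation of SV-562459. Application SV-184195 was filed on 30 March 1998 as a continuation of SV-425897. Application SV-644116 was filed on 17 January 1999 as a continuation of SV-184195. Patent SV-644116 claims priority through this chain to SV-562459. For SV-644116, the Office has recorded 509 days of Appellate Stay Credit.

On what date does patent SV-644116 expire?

Earliest priority filing: 25 June 1994.
Base term: 25 June 1994 + 20 years → 25 June 2014.
Appellate Stay Credit: +509 days → 16 November 2015.

2015-11-16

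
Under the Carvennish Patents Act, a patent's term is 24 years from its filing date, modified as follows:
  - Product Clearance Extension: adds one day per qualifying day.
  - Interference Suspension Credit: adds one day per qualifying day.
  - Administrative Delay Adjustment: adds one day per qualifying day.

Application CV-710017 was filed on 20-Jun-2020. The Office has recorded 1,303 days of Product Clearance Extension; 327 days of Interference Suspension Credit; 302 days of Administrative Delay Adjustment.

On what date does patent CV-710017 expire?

Base term: filing date + 24 years → 20 June 2044.
Product Clearance Extension: +1303 days → 14 January 2048.
Interference Suspension Credit: +327 days → 6 December 2048.
Administrative Delay Adjustment: +302 days → 4 October 2049.

2049-10-04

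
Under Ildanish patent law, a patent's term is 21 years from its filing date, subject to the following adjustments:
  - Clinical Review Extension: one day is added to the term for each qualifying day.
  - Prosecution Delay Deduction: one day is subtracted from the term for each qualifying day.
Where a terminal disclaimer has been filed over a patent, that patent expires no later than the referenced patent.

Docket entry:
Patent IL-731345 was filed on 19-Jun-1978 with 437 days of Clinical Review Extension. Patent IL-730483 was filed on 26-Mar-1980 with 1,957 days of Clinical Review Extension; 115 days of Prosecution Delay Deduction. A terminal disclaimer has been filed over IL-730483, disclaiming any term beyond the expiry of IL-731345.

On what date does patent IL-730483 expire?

2000-08-29

Natural term of IL-730483:
  Base: filing + 21 years → 26 March 2001.
  Clinical Review Extension: +1957 days → 4 August 2006.
  Prosecution Delay Deduction: −115 days → 11 April 2006.
Expiry of referenced patent IL-731345:
  Base: filing + 21 years → 19 June 1999.
  Clinical Review Extension: +437 days → 29 August 2000.
Terminal disclaimer: IL-730483 expires on the earlier of 11 April 2006 and 29 August 2000.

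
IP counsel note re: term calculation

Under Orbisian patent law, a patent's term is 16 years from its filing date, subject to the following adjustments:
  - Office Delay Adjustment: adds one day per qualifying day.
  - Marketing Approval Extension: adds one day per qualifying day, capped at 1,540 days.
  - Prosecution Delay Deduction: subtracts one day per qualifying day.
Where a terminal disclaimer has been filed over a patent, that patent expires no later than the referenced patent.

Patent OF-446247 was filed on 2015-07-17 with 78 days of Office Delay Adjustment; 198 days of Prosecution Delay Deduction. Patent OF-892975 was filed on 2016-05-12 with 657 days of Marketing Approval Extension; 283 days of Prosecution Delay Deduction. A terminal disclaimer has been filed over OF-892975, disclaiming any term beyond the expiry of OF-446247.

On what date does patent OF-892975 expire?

Natural term of OF-892975:
  Base: filing + 16 years → 12 May 2032.
  Marketing Approval Extension: 657 days (within the 1540-day cap) → +657 days → 28 February 2034.
  Prosecution Delay Deduction: −283 days → 21 May 2033.
Expiry of referenced patent OF-446247:
  Base: filing + 16 years → 17 July 2031.
  Office Delay Adjustment: +78 days → 3 October 2031.
  Prosecution Delay Deduction: −198 days → 19 March 2031.
Terminal disclaimer: OF-892975 expires on the earlier of 21 May 2033 and 19 March 2031.

March 19, 2031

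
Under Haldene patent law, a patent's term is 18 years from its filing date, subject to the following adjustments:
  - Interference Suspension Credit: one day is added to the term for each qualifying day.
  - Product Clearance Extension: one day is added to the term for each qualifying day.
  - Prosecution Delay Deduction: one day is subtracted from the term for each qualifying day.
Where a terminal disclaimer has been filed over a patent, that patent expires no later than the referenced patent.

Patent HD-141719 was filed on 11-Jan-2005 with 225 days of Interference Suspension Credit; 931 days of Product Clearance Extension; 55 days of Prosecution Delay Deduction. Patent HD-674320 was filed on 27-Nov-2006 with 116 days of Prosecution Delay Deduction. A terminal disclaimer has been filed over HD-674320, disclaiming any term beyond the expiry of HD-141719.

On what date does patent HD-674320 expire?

Natural term of HD-674320:
  Base: filing + 18 years → 27 November 2024.
  Prosecution Delay Deduction: −116 days → 3 August 2024.
Expiry of referenced patent HD-141719:
  Base: filing + 18 years → 11 January 2023.
  Interference Suspension Credit: +225 days → 24 August 2023.
  Product Clearance Extension: +931 days → 12 March 2026.
  Prosecution Delay Deduction: −55 days → 16 January 2026.
Terminal disclaimer: HD-674320 expires on the earlier of 3 August 2024 and 16 January 2026.

2024-08-03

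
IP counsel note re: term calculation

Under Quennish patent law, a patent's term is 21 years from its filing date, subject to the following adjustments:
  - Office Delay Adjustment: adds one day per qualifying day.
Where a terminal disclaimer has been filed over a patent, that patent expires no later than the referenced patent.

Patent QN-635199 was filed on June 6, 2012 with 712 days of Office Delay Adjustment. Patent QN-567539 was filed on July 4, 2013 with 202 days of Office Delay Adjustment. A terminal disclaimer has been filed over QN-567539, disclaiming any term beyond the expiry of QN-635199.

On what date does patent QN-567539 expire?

2035-01-22

Natural term of QN-567539:
  Base: filing + 21 years → 4 July 2034.
  Office Delay Adjustment: +202 days → 22 January 2035.
Expiry of referenced patent QN-635199:
  Base: filing + 21 years → 6 June 2033.
  Office Delay Adjustment: +712 days → 19 May 2035.
Terminal disclaimer: QN-567539 expires on the earlier of 22 January 2035 and 19 May 2035.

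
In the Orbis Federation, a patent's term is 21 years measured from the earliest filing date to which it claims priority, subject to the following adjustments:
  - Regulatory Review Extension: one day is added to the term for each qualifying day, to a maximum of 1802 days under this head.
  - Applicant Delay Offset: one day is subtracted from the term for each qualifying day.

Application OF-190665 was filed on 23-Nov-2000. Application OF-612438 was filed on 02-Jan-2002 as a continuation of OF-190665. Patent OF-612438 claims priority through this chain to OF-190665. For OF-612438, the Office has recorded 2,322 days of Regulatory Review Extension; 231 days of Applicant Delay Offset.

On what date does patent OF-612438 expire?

2026-03-13

Earliest priority filing: 23 November 2000.
Base term: 23 November 2000 + 21 years → 23 November 2021.
Regulatory Review Extension: 2322 days claimed exceeds the 1802-day cap, so +1802 days → 30 October 2026.
Applicant Delay Offset: −231 days → 13 March 2026.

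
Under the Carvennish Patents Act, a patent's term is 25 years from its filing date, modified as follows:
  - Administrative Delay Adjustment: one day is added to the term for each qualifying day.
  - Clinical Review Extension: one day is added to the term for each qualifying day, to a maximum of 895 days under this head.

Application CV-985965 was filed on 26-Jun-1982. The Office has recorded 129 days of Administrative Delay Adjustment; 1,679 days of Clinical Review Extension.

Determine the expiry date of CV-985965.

Base term: filing date + 25 years → 26 June 2007.
Administrative Delay Adjustment: +129 days → 2 November 2007.
Clinical Review Extension: 1679 days claimed exceeds the 895-day cap, so +895 days → 15 April 2010.

2010-04-15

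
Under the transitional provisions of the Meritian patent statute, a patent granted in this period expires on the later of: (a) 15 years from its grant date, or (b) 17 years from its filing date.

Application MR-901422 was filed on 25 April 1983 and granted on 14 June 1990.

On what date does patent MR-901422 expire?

June 14, 2005

(a) grant + 15 years → 14 June 2005.
(b) filing + 17 years → 25 April 2000.
Later of the two: 14 June 2005.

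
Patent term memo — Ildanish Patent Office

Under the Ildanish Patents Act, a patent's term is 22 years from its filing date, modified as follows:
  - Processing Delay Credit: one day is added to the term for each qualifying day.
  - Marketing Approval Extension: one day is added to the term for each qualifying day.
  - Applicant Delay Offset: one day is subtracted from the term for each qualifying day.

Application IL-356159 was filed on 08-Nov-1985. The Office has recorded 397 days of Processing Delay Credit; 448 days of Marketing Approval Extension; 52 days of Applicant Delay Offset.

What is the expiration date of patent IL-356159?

Base term: filing date + 22 years → 8 November 2007.
Processing Delay Credit: +397 days → 9 December 2008.
Marketing Approval Extension: +448 days → 2 March 2010.
Applicant Delay Offset: −52 days → 9 January 2010.

2010-01-09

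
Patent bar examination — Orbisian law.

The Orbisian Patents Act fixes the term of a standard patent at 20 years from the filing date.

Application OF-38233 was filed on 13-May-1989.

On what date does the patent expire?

Filing date + 20 years → 13 May 2009.

2009-05-13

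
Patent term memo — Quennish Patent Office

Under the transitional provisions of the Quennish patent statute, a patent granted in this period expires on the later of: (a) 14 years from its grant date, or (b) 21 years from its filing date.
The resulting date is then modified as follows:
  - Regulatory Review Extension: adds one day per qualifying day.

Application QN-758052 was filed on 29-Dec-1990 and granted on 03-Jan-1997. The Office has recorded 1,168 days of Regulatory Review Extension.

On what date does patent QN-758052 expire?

(a) grant + 14 years → 3 January 2011.
(b) filing + 21 years → 29 December 2011.
Later of the two: 29 December 2011.
Regulatory Review Extension: +1168 days → 11 March 2015.

2015-03-11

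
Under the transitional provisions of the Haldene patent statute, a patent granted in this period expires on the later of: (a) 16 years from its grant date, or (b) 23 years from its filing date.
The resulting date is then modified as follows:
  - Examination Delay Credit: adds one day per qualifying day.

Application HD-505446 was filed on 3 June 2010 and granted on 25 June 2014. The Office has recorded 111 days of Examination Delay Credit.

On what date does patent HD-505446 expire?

September 22, 2033

(a) grant + 16 years → 25 June 2030.
(b) filing + 23 years → 3 June 2033.
Later of the two: 3 June 2033.
Examination Delay Credit: +111 days → 22 September 2033.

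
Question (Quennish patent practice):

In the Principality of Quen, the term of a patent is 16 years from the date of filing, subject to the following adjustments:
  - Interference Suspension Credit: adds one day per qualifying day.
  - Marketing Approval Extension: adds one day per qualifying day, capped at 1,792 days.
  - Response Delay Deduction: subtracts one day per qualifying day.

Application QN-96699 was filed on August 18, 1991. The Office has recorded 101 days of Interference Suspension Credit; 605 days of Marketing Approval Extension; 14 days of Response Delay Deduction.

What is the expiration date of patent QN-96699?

Base term: filing date + 16 years → 18 August 2007.
Interference Suspension Credit: +101 days → 27 November 2007.
Marketing Approval Extension: 605 days (within the 1792-day cap) → +605 days → 24 July 2009.
Response Delay Deduction: −14 days → 10 July 2009.

July 10, 2009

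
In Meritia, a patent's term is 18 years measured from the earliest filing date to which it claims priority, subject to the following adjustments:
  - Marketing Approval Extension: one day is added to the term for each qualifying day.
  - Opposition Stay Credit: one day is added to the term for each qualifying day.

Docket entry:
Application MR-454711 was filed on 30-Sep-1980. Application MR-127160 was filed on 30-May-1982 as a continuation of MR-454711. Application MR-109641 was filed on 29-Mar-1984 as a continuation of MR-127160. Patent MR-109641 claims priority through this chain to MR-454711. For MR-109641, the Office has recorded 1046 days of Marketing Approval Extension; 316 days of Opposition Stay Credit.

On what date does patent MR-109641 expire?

Earliest priority filing: 30 September 1980.
Base term: 30 September 1980 + 18 years → 30 September 1998.
Marketing Approval Extension: +1046 days → 11 August 2001.
Opposition Stay Credit: +316 days → 23 June 2002.

2002-06-23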